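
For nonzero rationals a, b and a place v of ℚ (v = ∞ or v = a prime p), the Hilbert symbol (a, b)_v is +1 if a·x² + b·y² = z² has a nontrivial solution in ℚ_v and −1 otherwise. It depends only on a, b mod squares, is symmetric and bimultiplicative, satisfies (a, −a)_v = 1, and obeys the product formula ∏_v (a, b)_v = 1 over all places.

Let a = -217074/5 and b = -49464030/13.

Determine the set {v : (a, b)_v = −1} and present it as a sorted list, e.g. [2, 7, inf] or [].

[5, 11, 13, inf]

Mod squares: a ≡ -8970, b ≡ -13123110. Check v ∈ {∞, 2, 3, 5, 7, 11, 13, 19, 23}.
v=∞: -8970 < 0 and -13123110 < 0  ⇒  (a,b)_∞ = -1.
v=5: a=5^-1·(≡1), b=5^1·(≡3) mod 5; (1|5)=+1, (3|5)=-1; (−1)^{-1·1·2}·(+1)^1·(-1)^-1 = -1.
v=11: a=11^2·(≡2), b=11^1·(≡2) mod 11; (2|11)=-1, (2|11)=-1; (−1)^{2·1·5}·(-1)^1·(-1)^2 = -1.
v=2: v_2(a)=1, v_2(b)=1; units ≡ 3, 5 (mod 8); ε·ε+αω+βω = 1·0+1·1+1·1 ≡ 0  ⇒  (a,b)_2 = +1.
v=7: a=7^0·(≡2), b=7^3·(≡3) mod 7; (2|7)=+1, (3|7)=-1; (−1)^{0·3·3}·(+1)^3·(-1)^0 = +1.
v=19: a=19^0·(≡4), b=19^1·(≡11) mod 19; (4|19)=+1, (11|19)=+1; (−1)^{0·1·9}·(+1)^1·(+1)^0 = +1.
v=23: a=23^1·(≡3), b=23^1·(≡11) mod 23; (3|23)=+1, (11|23)=-1; (−1)^{1·1·11}·(+1)^1·(-1)^1 = +1.
v=3: a=3^1·(≡1), b=3^1·(≡2) mod 3; (1|3)=+1, (2|3)=-1; (−1)^{1·1·1}·(+1)^1·(-1)^1 = +1.
v=13: a=13^1·(≡4), b=13^-1·(≡8) mod 13; (4|13)=+1, (8|13)=-1; (−1)^{1·-1·6}·(+1)^-1·(-1)^1 = -1.
Ram(-8970, -13123110) = {5, 11, 13, ∞}; no ℚ_5-point on the conic.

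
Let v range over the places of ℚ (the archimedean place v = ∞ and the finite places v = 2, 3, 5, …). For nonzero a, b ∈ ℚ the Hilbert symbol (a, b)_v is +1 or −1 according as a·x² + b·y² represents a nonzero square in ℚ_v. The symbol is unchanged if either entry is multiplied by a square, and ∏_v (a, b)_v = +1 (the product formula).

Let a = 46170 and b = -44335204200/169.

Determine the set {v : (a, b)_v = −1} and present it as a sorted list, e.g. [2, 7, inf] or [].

Mod squares: a ≡ 570, b ≡ -42. Check v ∈ {∞, 2, 3, 5, 7, 13, 19}.
v=19: a=19^1·(≡17), b=19^4·(≡12) mod 19; (17|19)=+1, (12|19)=-1; (−1)^{1·4·9}·(+1)^4·(-1)^1 = -1.
v=7: a=7^0·(≡5), b=7^1·(≡2) mod 7; (5|7)=-1, (2|7)=+1; (−1)^{0·1·3}·(-1)^1·(+1)^0 = -1.
v=3: a=3^5·(≡1), b=3^5·(≡1) mod 3; (1|3)=+1, (1|3)=+1; (−1)^{5·5·1}·(+1)^5·(+1)^5 = -1.
v=5: a=5^1·(≡4), b=5^2·(≡3) mod 5; (4|5)=+1, (3|5)=-1; (−1)^{1·2·2}·(+1)^2·(-1)^1 = -1.
v=2: v_2(a)=1, v_2(b)=3; units ≡ 5, 3 (mod 8); ε·ε+αω+βω = 0·1+1·1+3·1 ≡ 0  ⇒  (a,b)_2 = +1.
v=13: a=13^0·(≡7), b=13^-2·(≡12) mod 13; (7|13)=-1, (12|13)=+1; (−1)^{0·-2·6}·(-1)^-2·(+1)^0 = +1.
v=∞: 570 > 0 and -42 < 0  ⇒  (a,b)_∞ = +1.
|Ram(570, -42)| = 4, even; anisotropic at {3, 5, 7, 19}.

[3, 5, 7, 19]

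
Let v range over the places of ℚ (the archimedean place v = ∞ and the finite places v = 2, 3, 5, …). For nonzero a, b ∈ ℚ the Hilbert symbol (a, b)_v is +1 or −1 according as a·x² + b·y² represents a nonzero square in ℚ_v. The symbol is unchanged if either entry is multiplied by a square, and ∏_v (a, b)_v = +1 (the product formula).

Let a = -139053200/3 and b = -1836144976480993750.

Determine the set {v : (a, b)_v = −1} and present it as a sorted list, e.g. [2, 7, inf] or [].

(a, b) ≡ (-51, -24310) mod (ℚ^×)²; places V = {2, 3, 5, 11, 13, 17, ∞}.
(a,b)_∞: sgn(-51)=−, sgn(-24310)=−, so -1.
(a,b)_17: α=1, u≡6; β=3, v≡15 (mod 17); (6|17)=-1, (15|17)=+1; sign (−1)^0·-1^3·+1^1 = -1.
(a,b)_2: α=4, β=1; u≡5, v≡5 (mod 8); ε(u)ε(v)=0·0, αω(v)=4·1, βω(u)=1·1; sum ≡ 1  ⇒  -1.
(a,b)_5: α=2, u≡4; β=5, v≡2 (mod 5); (4|5)=+1, (2|5)=-1; sign (−1)^0·+1^5·-1^2 = +1.
(a,b)_3: α=-1, u≡1; β=0, v≡2 (mod 3); (1|3)=+1, (2|3)=-1; sign (−1)^0·+1^0·-1^-1 = -1.
(a,b)_13: α=2, u≡3; β=5, v≡5 (mod 13); (3|13)=+1, (5|13)=-1; sign (−1)^0·+1^5·-1^2 = +1.
(a,b)_11: α=2, u≡1; β=5, v≡3 (mod 11); (1|11)=+1, (3|11)=+1; sign (−1)^0·+1^5·+1^2 = +1.
|Ram(-51, -24310)| = 4, even; anisotropic at {2, 3, 17, ∞}.

[2, 3, 17, inf]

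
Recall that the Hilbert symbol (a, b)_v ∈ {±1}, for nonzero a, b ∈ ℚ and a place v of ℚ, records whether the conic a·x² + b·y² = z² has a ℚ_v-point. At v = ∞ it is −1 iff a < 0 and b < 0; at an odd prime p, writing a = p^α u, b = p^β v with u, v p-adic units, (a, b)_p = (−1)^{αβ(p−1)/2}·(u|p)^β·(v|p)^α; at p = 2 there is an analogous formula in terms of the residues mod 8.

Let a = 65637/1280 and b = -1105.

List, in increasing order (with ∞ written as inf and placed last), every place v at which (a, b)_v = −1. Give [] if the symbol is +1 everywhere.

[3, 5, 11, 13]

Mod squares: a ≡ 36465, b ≡ -1105. Check v ∈ {∞, 2, 3, 5, 11, 13, 17}.
v=2: v_2(a)=-8, v_2(b)=0; units ≡ 1, 7 (mod 8); ε·ε+αω+βω = 0·1+-8·0+0·0 ≡ 0  ⇒  (a,b)_2 = +1.
v=∞: 36465 > 0 and -1105 < 0  ⇒  (a,b)_∞ = +1.
v=11: a=11^1·(≡4), b=11^0·(≡6) mod 11; (4|11)=+1, (6|11)=-1; (−1)^{1·0·5}·(+1)^0·(-1)^1 = -1.
v=5: a=5^-1·(≡2), b=5^1·(≡4) mod 5; (2|5)=-1, (4|5)=+1; (−1)^{-1·1·2}·(-1)^1·(+1)^-1 = -1.
v=3: a=3^3·(≡2), b=3^0·(≡2) mod 3; (2|3)=-1, (2|3)=-1; (−1)^{3·0·1}·(-1)^0·(-1)^3 = -1.
v=17: a=17^1·(≡14), b=17^1·(≡3) mod 17; (14|17)=-1, (3|17)=-1; (−1)^{1·1·8}·(-1)^1·(-1)^1 = +1.
v=13: a=13^1·(≡3), b=13^1·(≡6) mod 13; (3|13)=+1, (6|13)=-1; (−1)^{1·1·6}·(+1)^1·(-1)^1 = -1.
Ram(36465, -1105) = {3, 5, 11, 13}; no ℚ_3-point on the conic.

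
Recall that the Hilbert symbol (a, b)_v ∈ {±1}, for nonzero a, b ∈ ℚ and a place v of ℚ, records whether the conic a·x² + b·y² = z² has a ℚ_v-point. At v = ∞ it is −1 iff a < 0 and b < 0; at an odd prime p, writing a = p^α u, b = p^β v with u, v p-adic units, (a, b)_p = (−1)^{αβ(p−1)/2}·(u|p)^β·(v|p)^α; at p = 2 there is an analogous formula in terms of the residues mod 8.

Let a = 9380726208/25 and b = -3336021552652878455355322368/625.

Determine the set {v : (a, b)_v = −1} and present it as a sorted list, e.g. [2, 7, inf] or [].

Mod squares: a ≡ 6783, b ≡ -52003. Check v ∈ {∞, 2, 3, 5, 7, 17, 19, 23}.
v=17: a=17^1·(≡9), b=17^3·(≡8) mod 17; (9|17)=+1, (8|17)=+1; (−1)^{1·3·8}·(+1)^3·(+1)^1 = +1.
v=23: a=23^0·(≡14), b=23^1·(≡13) mod 23; (14|23)=-1, (13|23)=+1; (−1)^{0·1·11}·(-1)^1·(+1)^0 = -1.
v=2: v_2(a)=6, v_2(b)=12; units ≡ 7, 5 (mod 8); ε·ε+αω+βω = 1·0+6·1+12·0 ≡ 0  ⇒  (a,b)_2 = +1.
v=5: a=5^-2·(≡3), b=5^-4·(≡2) mod 5; (3|5)=-1, (2|5)=-1; (−1)^{-2·-4·2}·(-1)^-4·(-1)^-2 = +1.
v=19: a=19^1·(≡10), b=19^3·(≡3) mod 19; (10|19)=-1, (3|19)=-1; (−1)^{1·3·9}·(-1)^3·(-1)^1 = -1.
v=7: a=7^5·(≡5), b=7^11·(≡6) mod 7; (5|7)=-1, (6|7)=-1; (−1)^{5·11·3}·(-1)^11·(-1)^5 = -1.
v=∞: 6783 > 0 and -52003 < 0  ⇒  (a,b)_∞ = +1.
v=3: a=3^3·(≡2), b=3^12·(≡2) mod 3; (2|3)=-1, (2|3)=-1; (−1)^{3·12·1}·(-1)^12·(-1)^3 = -1.
(6783, -52003 / ℚ) ramifies at {3, 7, 19, 23}: a division algebra.

[3, 7, 19, 23]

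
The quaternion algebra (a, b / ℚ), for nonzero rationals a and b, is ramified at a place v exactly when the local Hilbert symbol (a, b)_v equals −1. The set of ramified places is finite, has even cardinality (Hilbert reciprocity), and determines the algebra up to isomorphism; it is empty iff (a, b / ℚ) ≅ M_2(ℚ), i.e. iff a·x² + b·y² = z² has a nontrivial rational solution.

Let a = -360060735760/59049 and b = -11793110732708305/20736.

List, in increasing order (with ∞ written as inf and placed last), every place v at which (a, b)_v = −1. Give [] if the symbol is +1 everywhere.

Mod squares: a ≡ -515185, b ≡ -1105. Check v ∈ {∞, 2, 3, 5, 7, 11, 13, 17, 19, 29}.
v=7: a=7^0·(≡4), b=7^4·(≡1) mod 7; (4|7)=+1, (1|7)=+1; (−1)^{0·4·3}·(+1)^4·(+1)^0 = +1.
v=2: v_2(a)=4, v_2(b)=-8; units ≡ 7, 7 (mod 8); ε·ε+αω+βω = 1·1+4·0+-8·0 ≡ 1  ⇒  (a,b)_2 = -1.
v=11: a=11^3·(≡3), b=11^4·(≡7) mod 11; (3|11)=+1, (7|11)=-1; (−1)^{3·4·5}·(+1)^4·(-1)^3 = -1.
v=19: a=19^3·(≡5), b=19^2·(≡6) mod 19; (5|19)=+1, (6|19)=+1; (−1)^{3·2·9}·(+1)^2·(+1)^3 = +1.
v=∞: -515185 < 0 and -1105 < 0  ⇒  (a,b)_∞ = -1.
v=17: a=17^1·(≡11), b=17^1·(≡7) mod 17; (11|17)=-1, (7|17)=-1; (−1)^{1·1·8}·(-1)^1·(-1)^1 = +1.
v=3: a=3^-10·(≡2), b=3^-4·(≡2) mod 3; (2|3)=-1, (2|3)=-1; (−1)^{-10·-4·1}·(-1)^-4·(-1)^-10 = +1.
v=5: a=5^1·(≡2), b=5^1·(≡4) mod 5; (2|5)=-1, (4|5)=+1; (−1)^{1·1·2}·(-1)^1·(+1)^1 = -1.
v=29: a=29^1·(≡2), b=29^2·(≡21) mod 29; (2|29)=-1, (21|29)=-1; (−1)^{1·2·14}·(-1)^2·(-1)^1 = -1.
v=13: a=13^0·(≡5), b=13^1·(≡7) mod 13; (5|13)=-1, (7|13)=-1; (−1)^{0·1·6}·(-1)^1·(-1)^0 = -1.
(-515185, -1105 / ℚ) ramifies at {2, 5, 11, 13, 29, ∞}: a division algebra.

[2, 5, 11, 13, 29, inf]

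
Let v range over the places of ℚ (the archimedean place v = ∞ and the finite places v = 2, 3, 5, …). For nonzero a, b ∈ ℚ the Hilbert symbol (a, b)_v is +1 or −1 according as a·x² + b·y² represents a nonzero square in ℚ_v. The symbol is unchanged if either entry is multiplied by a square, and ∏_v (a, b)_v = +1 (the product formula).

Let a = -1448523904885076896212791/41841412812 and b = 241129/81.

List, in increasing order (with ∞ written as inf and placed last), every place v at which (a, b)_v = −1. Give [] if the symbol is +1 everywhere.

Mod squares: a ≡ -6592677, b ≡ 4921. Check v ∈ {∞, 2, 3, 7, 13, 19, 31, 37, 41}.
v=3: a=3^-21·(≡1), b=3^-4·(≡1) mod 3; (1|3)=+1, (1|3)=+1; (−1)^{-21·-4·1}·(+1)^-4·(+1)^-21 = +1.
v=41: a=41^1·(≡1), b=41^0·(≡33) mod 41; (1|41)=+1, (33|41)=+1; (−1)^{1·0·20}·(+1)^0·(+1)^1 = +1.
v=∞: -6592677 < 0 and 4921 > 0  ⇒  (a,b)_∞ = +1.
v=31: a=31^1·(≡23), b=31^0·(≡12) mod 31; (23|31)=-1, (12|31)=-1; (−1)^{1·0·15}·(-1)^0·(-1)^1 = -1.
v=2: v_2(a)=-2, v_2(b)=0; units ≡ 3, 1 (mod 8); ε·ε+αω+βω = 1·0+-2·0+0·1 ≡ 0  ⇒  (a,b)_2 = +1.
v=7: a=7^9·(≡2), b=7^3·(≡6) mod 7; (2|7)=+1, (6|7)=-1; (−1)^{9·3·3}·(+1)^3·(-1)^9 = +1.
v=13: a=13^3·(≡1), b=13^0·(≡6) mod 13; (1|13)=+1, (6|13)=-1; (−1)^{3·0·6}·(+1)^0·(-1)^3 = -1.
v=19: a=19^3·(≡15), b=19^1·(≡15) mod 19; (15|19)=-1, (15|19)=-1; (−1)^{3·1·9}·(-1)^1·(-1)^3 = -1.
v=37: a=37^4·(≡23), b=37^1·(≡6) mod 37; (23|37)=-1, (6|37)=-1; (−1)^{4·1·18}·(-1)^1·(-1)^4 = -1.
|Ram(-6592677, 4921)| = 4, even; anisotropic at {13, 19, 31, 37}.

[13, 19, 31, 37]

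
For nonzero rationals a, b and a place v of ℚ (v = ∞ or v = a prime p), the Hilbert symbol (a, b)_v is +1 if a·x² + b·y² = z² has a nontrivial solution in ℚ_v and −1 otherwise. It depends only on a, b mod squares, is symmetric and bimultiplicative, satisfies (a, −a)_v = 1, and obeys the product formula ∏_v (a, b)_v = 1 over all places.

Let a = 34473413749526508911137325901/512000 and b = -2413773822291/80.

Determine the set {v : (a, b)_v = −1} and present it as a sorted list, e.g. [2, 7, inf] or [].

Mod squares: a ≡ 5945, b ≡ -502455. Check v ∈ {∞, 2, 3, 5, 13, 19, 29, 41, 43}.
v=3: a=3^2·(≡2), b=3^1·(≡2) mod 3; (2|3)=-1, (2|3)=-1; (−1)^{2·1·1}·(-1)^1·(-1)^2 = -1.
v=13: a=13^6·(≡4), b=13^4·(≡2) mod 13; (4|13)=+1, (2|13)=-1; (−1)^{6·4·6}·(+1)^4·(-1)^6 = +1.
v=5: a=5^-3·(≡1), b=5^-1·(≡4) mod 5; (1|5)=+1, (4|5)=+1; (−1)^{-3·-1·2}·(+1)^-1·(+1)^-3 = +1.
v=41: a=41^3·(≡15), b=41^1·(≡36) mod 41; (15|41)=-1, (36|41)=+1; (−1)^{3·1·20}·(-1)^1·(+1)^3 = -1.
v=19: a=19^2·(≡7), b=19^1·(≡3) mod 19; (7|19)=+1, (3|19)=-1; (−1)^{2·1·9}·(+1)^1·(-1)^2 = +1.
v=∞: 5945 > 0 and -502455 < 0  ⇒  (a,b)_∞ = +1.
v=29: a=29^7·(≡17), b=29^2·(≡9) mod 29; (17|29)=-1, (9|29)=+1; (−1)^{7·2·14}·(-1)^2·(+1)^7 = +1.
v=2: v_2(a)=-12, v_2(b)=-4; units ≡ 1, 1 (mod 8); ε·ε+αω+βω = 0·0+-12·0+-4·0 ≡ 0  ⇒  (a,b)_2 = +1.
v=43: a=43^2·(≡4), b=43^1·(≡24) mod 43; (4|43)=+1, (24|43)=+1; (−1)^{2·1·21}·(+1)^1·(+1)^2 = +1.
Ram(5945, -502455) = {3, 41}; no ℚ_3-point on the conic.

[3, 41]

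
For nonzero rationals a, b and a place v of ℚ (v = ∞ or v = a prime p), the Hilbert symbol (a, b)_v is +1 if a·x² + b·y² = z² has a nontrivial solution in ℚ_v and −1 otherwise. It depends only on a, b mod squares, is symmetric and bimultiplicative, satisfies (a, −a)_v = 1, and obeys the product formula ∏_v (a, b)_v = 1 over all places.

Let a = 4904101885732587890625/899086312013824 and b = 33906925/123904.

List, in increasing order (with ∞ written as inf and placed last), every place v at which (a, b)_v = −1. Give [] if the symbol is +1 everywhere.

[7, 13]

Mod squares: a ≡ 273, b ≡ 13. Check v ∈ {∞, 2, 3, 5, 7, 11, 13, 17, 19}.
v=5: a=5^10·(≡3), b=5^2·(≡3) mod 5; (3|5)=-1, (3|5)=-1; (−1)^{10·2·2}·(-1)^2·(-1)^10 = +1.
v=∞: 273 > 0 and 13 > 0  ⇒  (a,b)_∞ = +1.
v=2: v_2(a)=-22, v_2(b)=-10; units ≡ 1, 5 (mod 8); ε·ε+αω+βω = 0·0+-22·1+-10·0 ≡ 0  ⇒  (a,b)_2 = +1.
v=13: a=13^3·(≡11), b=13^1·(≡9) mod 13; (11|13)=-1, (9|13)=+1; (−1)^{3·1·6}·(-1)^1·(+1)^3 = -1.
v=11: a=11^-8·(≡5), b=11^-2·(≡8) mod 11; (5|11)=+1, (8|11)=-1; (−1)^{-8·-2·5}·(+1)^-2·(-1)^-8 = +1.
v=7: a=7^1·(≡2), b=7^0·(≡6) mod 7; (2|7)=+1, (6|7)=-1; (−1)^{1·0·3}·(+1)^0·(-1)^1 = -1.
v=17: a=17^4·(≡15), b=17^2·(≡1) mod 17; (15|17)=+1, (1|17)=+1; (−1)^{4·2·8}·(+1)^2·(+1)^4 = +1.
v=3: a=3^1·(≡1), b=3^0·(≡1) mod 3; (1|3)=+1, (1|3)=+1; (−1)^{1·0·1}·(+1)^0·(+1)^1 = +1.
v=19: a=19^4·(≡9), b=19^2·(≡13) mod 19; (9|19)=+1, (13|19)=-1; (−1)^{4·2·9}·(+1)^2·(-1)^4 = +1.
|Ram(273, 13)| = 2, even; anisotropic at {7, 13}.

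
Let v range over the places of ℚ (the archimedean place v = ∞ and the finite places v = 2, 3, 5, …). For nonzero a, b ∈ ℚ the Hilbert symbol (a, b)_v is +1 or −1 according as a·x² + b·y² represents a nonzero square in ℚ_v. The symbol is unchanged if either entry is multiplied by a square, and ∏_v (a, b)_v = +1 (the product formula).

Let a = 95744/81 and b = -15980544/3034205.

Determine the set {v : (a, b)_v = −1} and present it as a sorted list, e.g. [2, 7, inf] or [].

[2, 3]

Mod squares: a ≡ 374, b ≡ -30. Check v ∈ {∞, 2, 3, 5, 11, 17, 19, 41}.
v=2: v_2(a)=9, v_2(b)=11; units ≡ 3, 1 (mod 8); ε·ε+αω+βω = 1·0+9·0+11·1 ≡ 1  ⇒  (a,b)_2 = -1.
v=∞: 374 > 0 and -30 < 0  ⇒  (a,b)_∞ = +1.
v=17: a=17^1·(≡3), b=17^2·(≡2) mod 17; (3|17)=-1, (2|17)=+1; (−1)^{1·2·8}·(-1)^2·(+1)^1 = +1.
v=3: a=3^-4·(≡2), b=3^3·(≡2) mod 3; (2|3)=-1, (2|3)=-1; (−1)^{-4·3·1}·(-1)^3·(-1)^-4 = -1.
v=41: a=41^0·(≡32), b=41^-2·(≡26) mod 41; (32|41)=+1, (26|41)=-1; (−1)^{0·-2·20}·(+1)^-2·(-1)^0 = +1.
v=19: a=19^0·(≡12), b=19^-2·(≡2) mod 19; (12|19)=-1, (2|19)=-1; (−1)^{0·-2·9}·(-1)^-2·(-1)^0 = +1.
v=5: a=5^0·(≡4), b=5^-1·(≡1) mod 5; (4|5)=+1, (1|5)=+1; (−1)^{0·-1·2}·(+1)^-1·(+1)^0 = +1.
v=11: a=11^1·(≡9), b=11^0·(≡4) mod 11; (9|11)=+1, (4|11)=+1; (−1)^{1·0·5}·(+1)^0·(+1)^1 = +1.
(374, -30 / ℚ) ramifies at {2, 3}: a division algebra.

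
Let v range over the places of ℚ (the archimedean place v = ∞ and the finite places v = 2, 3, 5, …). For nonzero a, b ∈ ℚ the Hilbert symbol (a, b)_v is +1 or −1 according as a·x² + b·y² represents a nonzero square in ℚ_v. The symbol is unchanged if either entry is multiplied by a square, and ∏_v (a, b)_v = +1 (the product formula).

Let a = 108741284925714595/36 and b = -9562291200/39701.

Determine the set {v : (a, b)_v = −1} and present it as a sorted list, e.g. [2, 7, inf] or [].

[5, 7, 29, 37]

(a, b) ≡ (37555, -203) mod (ℚ^×)²; places V = {2, 3, 5, 7, 11, 29, 37, 41, ∞}.
(a,b)_7: α=7, u≡5; β=3, v≡6 (mod 7); (5|7)=-1, (6|7)=-1; sign (−1)^1·-1^3·-1^7 = -1.
(a,b)_∞: sgn(37555)=+, sgn(-203)=−, so +1.
(a,b)_2: α=-2, β=10; u≡3, v≡5 (mod 8); ε(u)ε(v)=1·0, αω(v)=-2·1, βω(u)=10·1; sum ≡ 0  ⇒  +1.
(a,b)_41: α=2, u≡16; β=0, v≡39 (mod 41); (16|41)=+1, (39|41)=+1; sign (−1)^0·+1^0·+1^2 = +1.
(a,b)_3: α=-2, u≡1; β=2, v≡1 (mod 3); (1|3)=+1, (1|3)=+1; sign (−1)^0·+1^2·+1^-2 = +1.
(a,b)_5: α=1, u≡4; β=2, v≡2 (mod 5); (4|5)=+1, (2|5)=-1; sign (−1)^0·+1^2·-1^1 = -1.
(a,b)_11: α=4, u≡1; β=2, v≡6 (mod 11); (1|11)=+1, (6|11)=-1; sign (−1)^0·+1^2·-1^4 = +1.
(a,b)_37: α=1, u≡30; β=-2, v≡31 (mod 37); (30|37)=+1, (31|37)=-1; sign (−1)^0·+1^-2·-1^1 = -1.
(a,b)_29: α=1, u≡27; β=-1, v≡13 (mod 29); (27|29)=-1, (13|29)=+1; sign (−1)^0·-1^-1·+1^1 = -1.
Ram(37555, -203) = {5, 7, 29, 37}; no ℚ_5-point on the conic.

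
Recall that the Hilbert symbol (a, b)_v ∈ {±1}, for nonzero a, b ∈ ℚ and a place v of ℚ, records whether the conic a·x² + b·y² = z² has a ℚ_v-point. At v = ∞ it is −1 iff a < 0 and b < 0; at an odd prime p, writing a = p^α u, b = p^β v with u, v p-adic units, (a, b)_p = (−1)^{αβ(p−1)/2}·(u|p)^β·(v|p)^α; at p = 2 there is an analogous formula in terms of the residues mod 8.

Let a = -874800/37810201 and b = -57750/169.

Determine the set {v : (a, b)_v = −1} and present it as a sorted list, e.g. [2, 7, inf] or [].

[2, 5, 11, inf]

Mod squares: a ≡ -3, b ≡ -2310. Check v ∈ {∞, 2, 3, 5, 7, 11, 13, 43}.
v=13: a=13^-2·(≡4), b=13^-2·(≡9) mod 13; (4|13)=+1, (9|13)=+1; (−1)^{-2·-2·6}·(+1)^-2·(+1)^-2 = +1.
v=43: a=43^-2·(≡14), b=43^0·(≡29) mod 43; (14|43)=+1, (29|43)=-1; (−1)^{-2·0·21}·(+1)^0·(-1)^-2 = +1.
v=5: a=5^2·(≡3), b=5^3·(≡2) mod 5; (3|5)=-1, (2|5)=-1; (−1)^{2·3·2}·(-1)^3·(-1)^2 = -1.
v=7: a=7^0·(≡2), b=7^1·(≡3) mod 7; (2|7)=+1, (3|7)=-1; (−1)^{0·1·3}·(+1)^1·(-1)^0 = +1.
v=3: a=3^7·(≡2), b=3^1·(≡1) mod 3; (2|3)=-1, (1|3)=+1; (−1)^{7·1·1}·(-1)^1·(+1)^7 = +1.
v=∞: -3 < 0 and -2310 < 0  ⇒  (a,b)_∞ = -1.
v=2: v_2(a)=4, v_2(b)=1; units ≡ 5, 5 (mod 8); ε·ε+αω+βω = 0·0+4·1+1·1 ≡ 1  ⇒  (a,b)_2 = -1.
v=11: a=11^-2·(≡2), b=11^1·(≡2) mod 11; (2|11)=-1, (2|11)=-1; (−1)^{-2·1·5}·(-1)^1·(-1)^-2 = -1.
(-3, -2310 / ℚ) ramifies at {2, 5, 11, ∞}: a division algebra.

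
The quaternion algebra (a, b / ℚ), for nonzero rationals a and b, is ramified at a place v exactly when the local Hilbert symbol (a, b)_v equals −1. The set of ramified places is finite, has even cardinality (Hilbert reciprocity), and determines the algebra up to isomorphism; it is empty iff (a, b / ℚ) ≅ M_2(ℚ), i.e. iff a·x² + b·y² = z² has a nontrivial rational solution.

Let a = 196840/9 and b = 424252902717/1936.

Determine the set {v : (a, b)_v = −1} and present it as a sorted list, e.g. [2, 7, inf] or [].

Mod squares: a ≡ 49210, b ≡ 1612093. Check v ∈ {∞, 2, 3, 5, 7, 11, 17, 19, 23, 31, 37}.
v=2: v_2(a)=3, v_2(b)=-4; units ≡ 5, 5 (mod 8); ε·ε+αω+βω = 0·0+3·1+-4·1 ≡ 1  ⇒  (a,b)_2 = -1.
v=3: a=3^-2·(≡1), b=3^6·(≡1) mod 3; (1|3)=+1, (1|3)=+1; (−1)^{-2·6·1}·(+1)^6·(+1)^-2 = +1.
v=17: a=17^0·(≡11), b=17^1·(≡12) mod 17; (11|17)=-1, (12|17)=-1; (−1)^{0·1·8}·(-1)^1·(-1)^0 = -1.
v=5: a=5^1·(≡2), b=5^0·(≡2) mod 5; (2|5)=-1, (2|5)=-1; (−1)^{1·0·2}·(-1)^0·(-1)^1 = -1.
v=∞: 49210 > 0 and 1612093 > 0  ⇒  (a,b)_∞ = +1.
v=31: a=31^0·(≡23), b=31^1·(≡7) mod 31; (23|31)=-1, (7|31)=+1; (−1)^{0·1·15}·(-1)^1·(+1)^0 = -1.
v=37: a=37^1·(≡32), b=37^0·(≡34) mod 37; (32|37)=-1, (34|37)=+1; (−1)^{1·0·18}·(-1)^0·(+1)^1 = +1.
v=19: a=19^1·(≡9), b=19^3·(≡15) mod 19; (9|19)=+1, (15|19)=-1; (−1)^{1·3·9}·(+1)^3·(-1)^1 = +1.
v=23: a=23^0·(≡16), b=23^1·(≡19) mod 23; (16|23)=+1, (19|23)=-1; (−1)^{0·1·11}·(+1)^1·(-1)^0 = +1.
v=11: a=11^0·(≡8), b=11^-2·(≡10) mod 11; (8|11)=-1, (10|11)=-1; (−1)^{0·-2·5}·(-1)^-2·(-1)^0 = +1.
v=7: a=7^1·(≡4), b=7^1·(≡6) mod 7; (4|7)=+1, (6|7)=-1; (−1)^{1·1·3}·(+1)^1·(-1)^1 = +1.
|Ram(49210, 1612093)| = 4, even; anisotropic at {2, 5, 17, 31}.

[2, 5, 17, 31]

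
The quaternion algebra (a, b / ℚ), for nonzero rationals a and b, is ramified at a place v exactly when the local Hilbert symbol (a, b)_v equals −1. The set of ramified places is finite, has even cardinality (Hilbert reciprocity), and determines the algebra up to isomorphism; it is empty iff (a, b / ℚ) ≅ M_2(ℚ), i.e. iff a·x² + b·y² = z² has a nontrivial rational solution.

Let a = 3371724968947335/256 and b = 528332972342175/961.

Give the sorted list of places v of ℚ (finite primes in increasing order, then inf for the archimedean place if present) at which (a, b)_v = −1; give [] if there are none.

[2, 5, 11, 17]

Mod squares: a ≡ 7735, b ≡ 3927. Check v ∈ {∞, 2, 3, 5, 7, 11, 13, 17, 19, 31}.
v=31: a=31^0·(≡5), b=31^-2·(≡3) mod 31; (5|31)=+1, (3|31)=-1; (−1)^{0·-2·15}·(+1)^-2·(-1)^0 = +1.
v=2: v_2(a)=-8, v_2(b)=0; units ≡ 7, 7 (mod 8); ε·ε+αω+βω = 1·1+-8·0+0·0 ≡ 1  ⇒  (a,b)_2 = -1.
v=5: a=5^1·(≡2), b=5^2·(≡2) mod 5; (2|5)=-1, (2|5)=-1; (−1)^{1·2·2}·(-1)^2·(-1)^1 = -1.
v=11: a=11^2·(≡2), b=11^3·(≡9) mod 11; (2|11)=-1, (9|11)=+1; (−1)^{2·3·5}·(-1)^3·(+1)^2 = -1.
v=3: a=3^10·(≡1), b=3^7·(≡1) mod 3; (1|3)=+1, (1|3)=+1; (−1)^{10·7·1}·(+1)^7·(+1)^10 = +1.
v=19: a=19^2·(≡3), b=19^2·(≡15) mod 19; (3|19)=-1, (15|19)=-1; (−1)^{2·2·9}·(-1)^2·(-1)^2 = +1.
v=17: a=17^1·(≡1), b=17^1·(≡10) mod 17; (1|17)=+1, (10|17)=-1; (−1)^{1·1·8}·(+1)^1·(-1)^1 = -1.
v=7: a=7^1·(≡6), b=7^1·(≡2) mod 7; (6|7)=-1, (2|7)=+1; (−1)^{1·1·3}·(-1)^1·(+1)^1 = +1.
v=13: a=13^3·(≡12), b=13^2·(≡1) mod 13; (12|13)=+1, (1|13)=+1; (−1)^{3·2·6}·(+1)^2·(+1)^3 = +1.
v=∞: 7735 > 0 and 3927 > 0  ⇒  (a,b)_∞ = +1.
Ram(7735, 3927) = {2, 5, 11, 17}; no ℚ_2-point on the conic.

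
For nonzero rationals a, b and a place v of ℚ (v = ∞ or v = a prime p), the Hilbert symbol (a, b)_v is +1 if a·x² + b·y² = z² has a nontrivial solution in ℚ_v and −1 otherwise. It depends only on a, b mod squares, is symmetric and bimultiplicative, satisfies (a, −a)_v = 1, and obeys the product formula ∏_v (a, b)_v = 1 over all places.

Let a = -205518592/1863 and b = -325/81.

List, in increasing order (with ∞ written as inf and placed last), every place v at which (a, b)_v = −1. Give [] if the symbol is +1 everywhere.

(a, b) ≡ (-18464561, -13) mod (ℚ^×)²; places V = {2, 3, 5, 13, 19, 23, 29, 31, 47, ∞}.
(a,b)_29: α=1, u≡8; β=0, v≡1 (mod 29); (8|29)=-1, (1|29)=+1; sign (−1)^0·-1^0·+1^1 = +1.
(a,b)_23: α=-1, u≡2; β=0, v≡17 (mod 23); (2|23)=+1, (17|23)=-1; sign (−1)^0·+1^0·-1^-1 = -1.
(a,b)_19: α=1, u≡8; β=0, v≡11 (mod 19); (8|19)=-1, (11|19)=+1; sign (−1)^0·-1^0·+1^1 = +1.
(a,b)_5: α=0, u≡1; β=2, v≡2 (mod 5); (1|5)=+1, (2|5)=-1; sign (−1)^0·+1^2·-1^0 = +1.
(a,b)_2: α=8, β=0; u≡7, v≡3 (mod 8); ε(u)ε(v)=1·1, αω(v)=8·1, βω(u)=0·0; sum ≡ 1  ⇒  -1.
(a,b)_3: α=-4, u≡1; β=-4, v≡2 (mod 3); (1|3)=+1, (2|3)=-1; sign (−1)^0·+1^-4·-1^-4 = +1.
(a,b)_47: α=1, u≡33; β=0, v≡25 (mod 47); (33|47)=-1, (25|47)=+1; sign (−1)^0·-1^0·+1^1 = +1.
(a,b)_13: α=0, u≡5; β=1, v≡9 (mod 13); (5|13)=-1, (9|13)=+1; sign (−1)^0·-1^1·+1^0 = -1.
(a,b)_∞: sgn(-18464561)=−, sgn(-13)=−, so -1.
(a,b)_31: α=1, u≡30; β=0, v≡9 (mod 31); (30|31)=-1, (9|31)=+1; sign (−1)^0·-1^0·+1^1 = +1.
Ram(-18464561, -13) = {2, 13, 23, ∞}; no ℚ_2-point on the conic.

[2, 13, 23, inf]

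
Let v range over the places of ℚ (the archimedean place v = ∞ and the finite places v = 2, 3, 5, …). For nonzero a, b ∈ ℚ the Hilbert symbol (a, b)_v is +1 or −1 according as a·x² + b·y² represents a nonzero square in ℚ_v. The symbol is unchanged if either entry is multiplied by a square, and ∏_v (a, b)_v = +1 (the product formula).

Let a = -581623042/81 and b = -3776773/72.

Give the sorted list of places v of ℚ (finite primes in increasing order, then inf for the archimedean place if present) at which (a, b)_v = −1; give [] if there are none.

(a, b) ≡ (-2002, -26) mod (ℚ^×)²; places V = {2, 3, 7, 11, 13, ∞}.
(a,b)_13: α=1, u≡11; β=1, v≡6 (mod 13); (11|13)=-1, (6|13)=-1; sign (−1)^0·-1^1·-1^1 = +1.
(a,b)_11: α=3, u≡1; β=2, v≡10 (mod 11); (1|11)=+1, (10|11)=-1; sign (−1)^0·+1^2·-1^3 = -1.
(a,b)_7: α=5, u≡4; β=4, v≡1 (mod 7); (4|7)=+1, (1|7)=+1; sign (−1)^0·+1^4·+1^5 = +1.
(a,b)_2: α=1, β=-3; u≡7, v≡3 (mod 8); ε(u)ε(v)=1·1, αω(v)=1·1, βω(u)=-3·0; sum ≡ 0  ⇒  +1.
(a,b)_∞: sgn(-2002)=−, sgn(-26)=−, so -1.
(a,b)_3: α=-4, u≡2; β=-2, v≡1 (mod 3); (2|3)=-1, (1|3)=+1; sign (−1)^0·-1^-2·+1^-4 = +1.
Ram(-2002, -26) = {11, ∞}; no ℚ_11-point on the conic.

[11, inf]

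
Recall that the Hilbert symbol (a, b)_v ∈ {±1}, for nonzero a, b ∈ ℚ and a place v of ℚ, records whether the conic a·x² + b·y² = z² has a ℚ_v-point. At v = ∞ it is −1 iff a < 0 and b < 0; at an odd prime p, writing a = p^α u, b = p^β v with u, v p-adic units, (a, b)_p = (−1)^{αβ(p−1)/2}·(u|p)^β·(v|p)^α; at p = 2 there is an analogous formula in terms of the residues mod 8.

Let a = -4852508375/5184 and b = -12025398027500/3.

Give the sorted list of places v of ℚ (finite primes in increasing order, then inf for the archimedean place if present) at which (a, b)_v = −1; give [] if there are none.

Mod squares: a ≡ -1604135, b ≡ -17158713. Check v ∈ {∞, 2, 3, 5, 11, 13, 23, 29, 37, 47}.
v=37: a=37^1·(≡26), b=37^1·(≡12) mod 37; (26|37)=+1, (12|37)=+1; (−1)^{1·1·18}·(+1)^1·(+1)^1 = +1.
v=11: a=11^2·(≡6), b=11^1·(≡1) mod 11; (6|11)=-1, (1|11)=+1; (−1)^{2·1·5}·(-1)^1·(+1)^2 = -1.
v=∞: -1604135 < 0 and -17158713 < 0  ⇒  (a,b)_∞ = -1.
v=47: a=47^0·(≡20), b=47^1·(≡9) mod 47; (20|47)=-1, (9|47)=+1; (−1)^{0·1·23}·(-1)^1·(+1)^0 = -1.
v=13: a=13^1·(≡10), b=13^1·(≡8) mod 13; (10|13)=+1, (8|13)=-1; (−1)^{1·1·6}·(+1)^1·(-1)^1 = -1.
v=3: a=3^-4·(≡1), b=3^-1·(≡1) mod 3; (1|3)=+1, (1|3)=+1; (−1)^{-4·-1·1}·(+1)^-1·(+1)^-4 = +1.
v=2: v_2(a)=-6, v_2(b)=2; units ≡ 1, 7 (mod 8); ε·ε+αω+βω = 0·1+-6·0+2·0 ≡ 0  ⇒  (a,b)_2 = +1.
v=5: a=5^3·(≡2), b=5^4·(≡2) mod 5; (2|5)=-1, (2|5)=-1; (−1)^{3·4·2}·(-1)^4·(-1)^3 = -1.
v=23: a=23^1·(≡11), b=23^1·(≡15) mod 23; (11|23)=-1, (15|23)=-1; (−1)^{1·1·11}·(-1)^1·(-1)^1 = -1.
v=29: a=29^1·(≡3), b=29^2·(≡24) mod 29; (3|29)=-1, (24|29)=+1; (−1)^{1·2·14}·(-1)^2·(+1)^1 = +1.
(-1604135, -17158713 / ℚ) ramifies at {5, 11, 13, 23, 47, ∞}: a division algebra.

[5, 11, 13, 23, 47, inf]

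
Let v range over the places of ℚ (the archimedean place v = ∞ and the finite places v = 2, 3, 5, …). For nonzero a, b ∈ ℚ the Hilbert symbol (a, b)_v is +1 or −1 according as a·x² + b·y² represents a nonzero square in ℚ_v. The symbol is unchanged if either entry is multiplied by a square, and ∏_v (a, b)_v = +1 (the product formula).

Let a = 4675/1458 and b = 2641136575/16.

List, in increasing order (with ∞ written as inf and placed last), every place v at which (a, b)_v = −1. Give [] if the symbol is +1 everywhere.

(a, b) ≡ (374, 873103) mod (ℚ^×)²; places V = {2, 3, 5, 7, 11, 17, 23, 29, ∞}.
(a,b)_23: α=0, u≡16; β=1, v≡14 (mod 23); (16|23)=+1, (14|23)=-1; sign (−1)^0·+1^1·-1^0 = +1.
(a,b)_7: α=0, u≡3; β=1, v≡5 (mod 7); (3|7)=-1, (5|7)=-1; sign (−1)^0·-1^1·-1^0 = -1.
(a,b)_2: α=-1, β=-4; u≡3, v≡7 (mod 8); ε(u)ε(v)=1·1, αω(v)=-1·0, βω(u)=-4·1; sum ≡ 1  ⇒  -1.
(a,b)_17: α=1, u≡12; β=1, v≡2 (mod 17); (12|17)=-1, (2|17)=+1; sign (−1)^0·-1^1·+1^1 = -1.
(a,b)_29: α=0, u≡8; β=1, v≡1 (mod 29); (8|29)=-1, (1|29)=+1; sign (−1)^0·-1^1·+1^0 = -1.
(a,b)_3: α=-6, u≡2; β=0, v≡1 (mod 3); (2|3)=-1, (1|3)=+1; sign (−1)^0·-1^0·+1^-6 = +1.
(a,b)_11: α=1, u≡3; β=3, v≡7 (mod 11); (3|11)=+1, (7|11)=-1; sign (−1)^1·+1^3·-1^1 = +1.
(a,b)_5: α=2, u≡4; β=2, v≡3 (mod 5); (4|5)=+1, (3|5)=-1; sign (−1)^0·+1^2·-1^2 = +1.
(a,b)_∞: sgn(374)=+, sgn(873103)=+, so +1.
(374, 873103 / ℚ) ramifies at {2, 7, 17, 29}: a division algebra.

[2, 7, 17, 29]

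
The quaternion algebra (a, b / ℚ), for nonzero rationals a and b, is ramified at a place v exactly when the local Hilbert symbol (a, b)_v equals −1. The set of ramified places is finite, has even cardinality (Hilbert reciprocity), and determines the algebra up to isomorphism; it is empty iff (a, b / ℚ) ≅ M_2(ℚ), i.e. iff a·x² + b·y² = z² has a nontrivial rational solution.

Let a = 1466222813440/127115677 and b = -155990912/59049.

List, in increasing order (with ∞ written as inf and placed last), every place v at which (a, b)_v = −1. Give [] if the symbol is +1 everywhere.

(a, b) ≡ (5005, -49742) mod (ℚ^×)²; places V = {2, 3, 5, 7, 11, 13, 17, 19, 29, 53, 59, ∞}.
(a,b)_53: α=-2, u≡2; β=0, v≡17 (mod 53); (2|53)=-1, (17|53)=+1; sign (−1)^0·-1^0·+1^-2 = +1.
(a,b)_19: α=2, u≡13; β=1, v≡5 (mod 19); (13|19)=-1, (5|19)=+1; sign (−1)^0·-1^1·+1^2 = -1.
(a,b)_29: α=2, u≡26; β=0, v≡6 (mod 29); (26|29)=-1, (6|29)=+1; sign (−1)^0·-1^0·+1^2 = +1.
(a,b)_7: α=3, u≡4; β=3, v≡5 (mod 7); (4|7)=+1, (5|7)=-1; sign (−1)^1·+1^3·-1^3 = +1.
(a,b)_59: α=-2, u≡28; β=0, v≡34 (mod 59); (28|59)=+1, (34|59)=-1; sign (−1)^0·+1^0·-1^-2 = +1.
(a,b)_5: α=1, u≡4; β=0, v≡2 (mod 5); (4|5)=+1, (2|5)=-1; sign (−1)^0·+1^0·-1^1 = -1.
(a,b)_17: α=0, u≡6; β=1, v≡15 (mod 17); (6|17)=-1, (15|17)=+1; sign (−1)^0·-1^1·+1^0 = -1.
(a,b)_∞: sgn(5005)=+, sgn(-49742)=−, so +1.
(a,b)_2: α=8, β=7; u≡5, v≡1 (mod 8); ε(u)ε(v)=0·0, αω(v)=8·0, βω(u)=7·1; sum ≡ 1  ⇒  -1.
(a,b)_13: α=-1, u≡6; β=0, v≡9 (mod 13); (6|13)=-1, (9|13)=+1; sign (−1)^0·-1^0·+1^-1 = +1.
(a,b)_11: α=1, u≡9; β=1, v≡10 (mod 11); (9|11)=+1, (10|11)=-1; sign (−1)^1·+1^1·-1^1 = +1.
(a,b)_3: α=0, u≡1; β=-10, v≡1 (mod 3); (1|3)=+1, (1|3)=+1; sign (−1)^0·+1^-10·+1^0 = +1.
|Ram(5005, -49742)| = 4, even; anisotropic at {2, 5, 17, 19}.

[2, 5, 17, 19]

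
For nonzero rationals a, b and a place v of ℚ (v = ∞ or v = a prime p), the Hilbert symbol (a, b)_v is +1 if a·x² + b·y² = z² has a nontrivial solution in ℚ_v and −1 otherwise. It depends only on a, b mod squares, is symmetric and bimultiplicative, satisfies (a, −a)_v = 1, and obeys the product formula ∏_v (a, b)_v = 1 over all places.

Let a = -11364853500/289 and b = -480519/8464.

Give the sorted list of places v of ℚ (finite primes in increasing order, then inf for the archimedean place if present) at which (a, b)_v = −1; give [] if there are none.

[3, 7, 13, inf]

Mod squares: a ≡ -15015, b ≡ -39. Check v ∈ {∞, 2, 3, 5, 7, 11, 13, 17, 23, 29, 37}.
v=5: a=5^3·(≡3), b=5^0·(≡4) mod 5; (3|5)=-1, (4|5)=+1; (−1)^{3·0·2}·(-1)^0·(+1)^3 = +1.
v=7: a=7^1·(≡1), b=7^0·(≡3) mod 7; (1|7)=+1, (3|7)=-1; (−1)^{1·0·3}·(+1)^0·(-1)^1 = -1.
v=37: a=37^0·(≡9), b=37^2·(≡2) mod 37; (9|37)=+1, (2|37)=-1; (−1)^{0·2·18}·(+1)^2·(-1)^0 = +1.
v=17: a=17^-2·(≡15), b=17^0·(≡7) mod 17; (15|17)=+1, (7|17)=-1; (−1)^{-2·0·8}·(+1)^0·(-1)^-2 = +1.
v=29: a=29^2·(≡22), b=29^0·(≡19) mod 29; (22|29)=+1, (19|29)=-1; (−1)^{2·0·14}·(+1)^0·(-1)^2 = +1.
v=∞: -15015 < 0 and -39 < 0  ⇒  (a,b)_∞ = -1.
v=11: a=11^1·(≡7), b=11^0·(≡1) mod 11; (7|11)=-1, (1|11)=+1; (−1)^{1·0·5}·(-1)^0·(+1)^1 = +1.
v=2: v_2(a)=2, v_2(b)=-4; units ≡ 1, 1 (mod 8); ε·ε+αω+βω = 0·0+2·0+-4·0 ≡ 0  ⇒  (a,b)_2 = +1.
v=3: a=3^3·(≡2), b=3^3·(≡2) mod 3; (2|3)=-1, (2|3)=-1; (−1)^{3·3·1}·(-1)^3·(-1)^3 = -1.
v=13: a=13^1·(≡5), b=13^1·(≡9) mod 13; (5|13)=-1, (9|13)=+1; (−1)^{1·1·6}·(-1)^1·(+1)^1 = -1.
v=23: a=23^0·(≡12), b=23^-2·(≡7) mod 23; (12|23)=+1, (7|23)=-1; (−1)^{0·-2·11}·(+1)^-2·(-1)^0 = +1.
(-15015, -39 / ℚ) ramifies at {3, 7, 13, ∞}: a division algebra.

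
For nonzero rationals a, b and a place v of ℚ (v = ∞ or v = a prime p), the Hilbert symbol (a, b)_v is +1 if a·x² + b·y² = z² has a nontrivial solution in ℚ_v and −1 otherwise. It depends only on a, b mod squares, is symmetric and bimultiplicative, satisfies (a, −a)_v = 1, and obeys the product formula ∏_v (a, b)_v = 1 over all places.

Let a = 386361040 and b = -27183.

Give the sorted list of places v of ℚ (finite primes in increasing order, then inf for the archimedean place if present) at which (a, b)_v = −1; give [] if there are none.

Mod squares: a ≡ 85, b ≡ -27183. Check v ∈ {∞, 2, 3, 5, 13, 17, 41}.
v=2: v_2(a)=4, v_2(b)=0; units ≡ 5, 1 (mod 8); ε·ε+αω+βω = 0·0+4·0+0·1 ≡ 0  ⇒  (a,b)_2 = +1.
v=13: a=13^2·(≡6), b=13^1·(≡2) mod 13; (6|13)=-1, (2|13)=-1; (−1)^{2·1·6}·(-1)^1·(-1)^2 = -1.
v=41: a=41^2·(≡35), b=41^1·(≡34) mod 41; (35|41)=-1, (34|41)=-1; (−1)^{2·1·20}·(-1)^1·(-1)^2 = -1.
v=17: a=17^1·(≡7), b=17^1·(≡16) mod 17; (7|17)=-1, (16|17)=+1; (−1)^{1·1·8}·(-1)^1·(+1)^1 = -1.
v=∞: 85 > 0 and -27183 < 0  ⇒  (a,b)_∞ = +1.
v=5: a=5^1·(≡3), b=5^0·(≡2) mod 5; (3|5)=-1, (2|5)=-1; (−1)^{1·0·2}·(-1)^0·(-1)^1 = -1.
v=3: a=3^0·(≡1), b=3^1·(≡2) mod 3; (1|3)=+1, (2|3)=-1; (−1)^{0·1·1}·(+1)^1·(-1)^0 = +1.
|Ram(85, -27183)| = 4, even; anisotropic at {5, 13, 17, 41}.

[5, 13, 17, 41]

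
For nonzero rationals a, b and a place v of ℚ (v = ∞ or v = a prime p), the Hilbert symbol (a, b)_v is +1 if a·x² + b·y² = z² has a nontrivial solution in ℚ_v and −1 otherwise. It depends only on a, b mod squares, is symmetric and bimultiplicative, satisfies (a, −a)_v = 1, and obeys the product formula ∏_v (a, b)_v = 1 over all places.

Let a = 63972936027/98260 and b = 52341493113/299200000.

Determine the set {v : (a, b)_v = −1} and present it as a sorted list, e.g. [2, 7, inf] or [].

[2, 5]

(a, b) ≡ (53295, 106590) mod (ℚ^×)²; places V = {2, 3, 5, 7, 11, 13, 17, 19, 37, ∞}.
(a,b)_17: α=-3, u≡11; β=-1, v≡5 (mod 17); (11|17)=-1, (5|17)=-1; sign (−1)^0·-1^-1·-1^-3 = +1.
(a,b)_37: α=2, u≡8; β=2, v≡36 (mod 37); (8|37)=-1, (36|37)=+1; sign (−1)^0·-1^2·+1^2 = +1.
(a,b)_7: α=2, u≡4; β=2, v≡2 (mod 7); (4|7)=+1, (2|7)=+1; sign (−1)^0·+1^2·+1^2 = +1.
(a,b)_3: α=3, u≡2; β=5, v≡1 (mod 3); (2|3)=-1, (1|3)=+1; sign (−1)^1·-1^5·+1^3 = +1.
(a,b)_2: α=-2, β=-9; u≡7, v≡7 (mod 8); ε(u)ε(v)=1·1, αω(v)=-2·0, βω(u)=-9·0; sum ≡ 1  ⇒  -1.
(a,b)_∞: sgn(53295)=+, sgn(106590)=+, so +1.
(a,b)_13: α=2, u≡11; β=2, v≡10 (mod 13); (11|13)=-1, (10|13)=+1; sign (−1)^0·-1^2·+1^2 = +1.
(a,b)_5: α=-1, u≡1; β=-5, v≡2 (mod 5); (1|5)=+1, (2|5)=-1; sign (−1)^0·+1^-5·-1^-1 = -1.
(a,b)_19: α=1, u≡14; β=1, v≡11 (mod 19); (14|19)=-1, (11|19)=+1; sign (−1)^1·-1^1·+1^1 = +1.
(a,b)_11: α=1, u≡5; β=-1, v≡10 (mod 11); (5|11)=+1, (10|11)=-1; sign (−1)^1·+1^-1·-1^1 = +1.
(53295, 106590 / ℚ) ramifies at {2, 5}: a division algebra.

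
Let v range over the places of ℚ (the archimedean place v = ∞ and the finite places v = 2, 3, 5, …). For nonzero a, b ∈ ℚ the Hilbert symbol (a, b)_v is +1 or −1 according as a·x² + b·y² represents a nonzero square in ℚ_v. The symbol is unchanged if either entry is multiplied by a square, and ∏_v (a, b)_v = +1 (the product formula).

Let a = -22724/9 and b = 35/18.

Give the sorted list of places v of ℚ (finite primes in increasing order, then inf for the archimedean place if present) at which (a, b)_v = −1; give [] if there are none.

[2, 7, 13, 19]

Mod squares: a ≡ -5681, b ≡ 70. Check v ∈ {∞, 2, 3, 5, 7, 13, 19, 23}.
v=∞: -5681 < 0 and 70 > 0  ⇒  (a,b)_∞ = +1.
v=5: a=5^0·(≡4), b=5^1·(≡4) mod 5; (4|5)=+1, (4|5)=+1; (−1)^{0·1·2}·(+1)^1·(+1)^0 = +1.
v=2: v_2(a)=2, v_2(b)=-1; units ≡ 7, 3 (mod 8); ε·ε+αω+βω = 1·1+2·1+-1·0 ≡ 1  ⇒  (a,b)_2 = -1.
v=19: a=19^1·(≡17), b=19^0·(≡3) mod 19; (17|19)=+1, (3|19)=-1; (−1)^{1·0·9}·(+1)^0·(-1)^1 = -1.
v=13: a=13^1·(≡8), b=13^0·(≡7) mod 13; (8|13)=-1, (7|13)=-1; (−1)^{1·0·6}·(-1)^0·(-1)^1 = -1.
v=3: a=3^-2·(≡1), b=3^-2·(≡1) mod 3; (1|3)=+1, (1|3)=+1; (−1)^{-2·-2·1}·(+1)^-2·(+1)^-2 = +1.
v=23: a=23^1·(≡18), b=23^0·(≡16) mod 23; (18|23)=+1, (16|23)=+1; (−1)^{1·0·11}·(+1)^0·(+1)^1 = +1.
v=7: a=7^0·(≡6), b=7^1·(≡3) mod 7; (6|7)=-1, (3|7)=-1; (−1)^{0·1·3}·(-1)^1·(-1)^0 = -1.
(-5681, 70 / ℚ) ramifies at {2, 7, 13, 19}: a division algebra.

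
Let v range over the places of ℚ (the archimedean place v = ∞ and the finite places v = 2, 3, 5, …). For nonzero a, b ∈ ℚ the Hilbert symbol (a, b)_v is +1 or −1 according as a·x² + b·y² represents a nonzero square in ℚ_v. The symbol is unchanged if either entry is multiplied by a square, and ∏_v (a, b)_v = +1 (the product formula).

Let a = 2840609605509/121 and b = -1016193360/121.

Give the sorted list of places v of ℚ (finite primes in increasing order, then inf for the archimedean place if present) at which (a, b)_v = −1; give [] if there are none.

Mod squares: a ≡ 221, b ≡ -4485. Check v ∈ {∞, 2, 3, 5, 7, 11, 13, 17, 19, 23}.
v=11: a=11^-2·(≡5), b=11^-2·(≡5) mod 11; (5|11)=+1, (5|11)=+1; (−1)^{-2·-2·5}·(+1)^-2·(+1)^-2 = +1.
v=23: a=23^0·(≡15), b=23^1·(≡6) mod 23; (15|23)=-1, (6|23)=+1; (−1)^{0·1·11}·(-1)^1·(+1)^0 = -1.
v=19: a=19^2·(≡18), b=19^0·(≡8) mod 19; (18|19)=-1, (8|19)=-1; (−1)^{2·0·9}·(-1)^0·(-1)^2 = +1.
v=17: a=17^3·(≡1), b=17^2·(≡3) mod 17; (1|17)=+1, (3|17)=-1; (−1)^{3·2·8}·(+1)^2·(-1)^3 = -1.
v=13: a=13^3·(≡4), b=13^1·(≡5) mod 13; (4|13)=+1, (5|13)=-1; (−1)^{3·1·6}·(+1)^1·(-1)^3 = -1.
v=∞: 221 > 0 and -4485 < 0  ⇒  (a,b)_∞ = +1.
v=2: v_2(a)=0, v_2(b)=4; units ≡ 5, 3 (mod 8); ε·ε+αω+βω = 0·1+0·1+4·1 ≡ 0  ⇒  (a,b)_2 = +1.
v=5: a=5^0·(≡4), b=5^1·(≡3) mod 5; (4|5)=+1, (3|5)=-1; (−1)^{0·1·2}·(+1)^1·(-1)^0 = +1.
v=7: a=7^0·(≡2), b=7^2·(≡4) mod 7; (2|7)=+1, (4|7)=+1; (−1)^{0·2·3}·(+1)^2·(+1)^0 = +1.
v=3: a=3^6·(≡2), b=3^1·(≡2) mod 3; (2|3)=-1, (2|3)=-1; (−1)^{6·1·1}·(-1)^1·(-1)^6 = -1.
(221, -4485 / ℚ) ramifies at {3, 13, 17, 23}: a division algebra.

[3, 13, 17, 23]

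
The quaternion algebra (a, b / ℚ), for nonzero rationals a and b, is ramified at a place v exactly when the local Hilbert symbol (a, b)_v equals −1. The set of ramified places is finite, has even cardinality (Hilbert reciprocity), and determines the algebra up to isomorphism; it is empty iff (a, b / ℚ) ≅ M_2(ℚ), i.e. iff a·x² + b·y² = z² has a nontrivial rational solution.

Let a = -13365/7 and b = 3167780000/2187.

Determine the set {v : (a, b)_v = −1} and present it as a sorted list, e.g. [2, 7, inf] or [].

[2, 3]

(a, b) ≡ (-1155, 7854) mod (ℚ^×)²; places V = {2, 3, 5, 7, 11, 17, ∞}.
(a,b)_3: α=5, u≡2; β=-7, v≡2 (mod 3); (2|3)=-1, (2|3)=-1; sign (−1)^1·-1^-7·-1^5 = -1.
(a,b)_17: α=0, u≡2; β=1, v≡10 (mod 17); (2|17)=+1, (10|17)=-1; sign (−1)^0·+1^1·-1^0 = +1.
(a,b)_5: α=1, u≡1; β=4, v≡4 (mod 5); (1|5)=+1, (4|5)=+1; sign (−1)^0·+1^4·+1^1 = +1.
(a,b)_∞: sgn(-1155)=−, sgn(7854)=+, so +1.
(a,b)_7: α=-1, u≡5; β=1, v≡1 (mod 7); (5|7)=-1, (1|7)=+1; sign (−1)^1·-1^1·+1^-1 = +1.
(a,b)_2: α=0, β=5; u≡5, v≡7 (mod 8); ε(u)ε(v)=0·1, αω(v)=0·0, βω(u)=5·1; sum ≡ 1  ⇒  -1.
(a,b)_11: α=1, u≡4; β=3, v≡2 (mod 11); (4|11)=+1, (2|11)=-1; sign (−1)^1·+1^3·-1^1 = +1.
Ram(-1155, 7854) = {2, 3}; no ℚ_2-point on the conic.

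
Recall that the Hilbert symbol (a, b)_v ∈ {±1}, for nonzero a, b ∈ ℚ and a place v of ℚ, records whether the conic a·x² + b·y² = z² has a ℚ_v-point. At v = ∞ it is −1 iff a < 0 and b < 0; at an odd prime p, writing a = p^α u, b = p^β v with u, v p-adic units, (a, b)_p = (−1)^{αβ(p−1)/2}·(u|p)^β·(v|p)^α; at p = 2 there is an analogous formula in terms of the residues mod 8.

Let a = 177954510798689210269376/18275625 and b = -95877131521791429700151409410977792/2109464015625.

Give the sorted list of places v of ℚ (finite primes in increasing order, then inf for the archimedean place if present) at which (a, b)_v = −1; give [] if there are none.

(a, b) ≡ (11339, -38019) mod (ℚ^×)²; places V = {2, 3, 5, 7, 11, 17, 19, 23, 29, ∞}.
(a,b)_11: α=4, u≡3; β=6, v≡7 (mod 11); (3|11)=+1, (7|11)=-1; sign (−1)^0·+1^6·-1^4 = +1.
(a,b)_23: α=1, u≡7; β=1, v≡13 (mod 23); (7|23)=-1, (13|23)=+1; sign (−1)^1·-1^1·+1^1 = +1.
(a,b)_3: α=-4, u≡2; β=-9, v≡2 (mod 3); (2|3)=-1, (2|3)=-1; sign (−1)^0·-1^-9·-1^-4 = -1.
(a,b)_7: α=4, u≡5; β=6, v≡3 (mod 7); (5|7)=-1, (3|7)=-1; sign (−1)^0·-1^6·-1^4 = +1.
(a,b)_19: α=-2, u≡10; β=-3, v≡8 (mod 19); (10|19)=-1, (8|19)=-1; sign (−1)^0·-1^-3·-1^-2 = -1.
(a,b)_∞: sgn(11339)=+, sgn(-38019)=−, so +1.
(a,b)_5: α=-4, u≡1; β=-6, v≡4 (mod 5); (1|5)=+1, (4|5)=+1; sign (−1)^0·+1^-6·+1^-4 = +1.
(a,b)_17: α=9, u≡13; β=14, v≡11 (mod 17); (13|17)=+1, (11|17)=-1; sign (−1)^0·+1^14·-1^9 = -1.
(a,b)_2: α=6, β=12; u≡3, v≡5 (mod 8); ε(u)ε(v)=1·0, αω(v)=6·1, βω(u)=12·1; sum ≡ 0  ⇒  +1.
(a,b)_29: α=1, u≡14; β=1, v≡5 (mod 29); (14|29)=-1, (5|29)=+1; sign (−1)^0·-1^1·+1^1 = -1.
|Ram(11339, -38019)| = 4, even; anisotropic at {3, 17, 19, 29}.

[3, 17, 19, 29]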